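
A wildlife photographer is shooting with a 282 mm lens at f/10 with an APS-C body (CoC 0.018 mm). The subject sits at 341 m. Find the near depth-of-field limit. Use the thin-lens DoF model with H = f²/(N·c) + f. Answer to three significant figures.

Hyperfocal distance H = f²/(N·c) + f = 282²/(10 × 0.018) + 282 = 79524/0.18 + 282 ≈ 442082.0 mm ≈ 442.1 m.
Near limit Dn = s·(H − f)/(H + s − 2f) = 341000 × (442082.0 − 282) / (442082.0 + 341000 − 2 × 282) = 341000 × 441800.0 / 782518.0 ≈ 192524 mm ≈ 193 m.

193 m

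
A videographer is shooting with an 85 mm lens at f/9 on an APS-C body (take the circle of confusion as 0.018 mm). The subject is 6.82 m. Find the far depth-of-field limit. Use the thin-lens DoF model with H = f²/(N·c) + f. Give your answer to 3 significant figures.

Hyperfocal distance H = f²/(N·c) + f = 85²/(9 × 0.018) + 85 = 7225/0.162 + 85 ≈ 44683.8 mm ≈ 44.68 m.
Far limit Df = s·(H − f)/(H − s) = 6820 × (44683.8 − 85) / (44683.8 − 6820) = 6820 × 44598.8 / 37863.8 ≈ 8033.1 mm ≈ 8.03 m.

8.03 m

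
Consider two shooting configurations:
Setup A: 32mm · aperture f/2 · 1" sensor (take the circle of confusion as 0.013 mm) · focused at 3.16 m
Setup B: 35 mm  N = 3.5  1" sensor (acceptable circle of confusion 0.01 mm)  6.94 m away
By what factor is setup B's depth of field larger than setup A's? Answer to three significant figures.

Setup A: H = 32²/(2×0.013) + 32 ≈ 39416.6 mm; DoF = Df − Dn = 3432.63 − 2927.49 ≈ 505.14 mm.
Setup B: H = 35²/(3.5×0.01) + 35 ≈ 35035.0 mm; DoF = Df − Dn = 8645.7 − 5796.4 ≈ 2849.3 mm.
Ratio = 2849.3 / 505.14 ≈ 5.64.

5.64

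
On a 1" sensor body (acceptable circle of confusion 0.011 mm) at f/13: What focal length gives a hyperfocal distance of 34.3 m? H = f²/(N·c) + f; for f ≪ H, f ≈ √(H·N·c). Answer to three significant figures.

From H = f²/(N·c) + f, with f ≪ H: f ≈ √(H·N·c) = √(34300 × 13 × 0.011) = √4904.9 ≈ 70.03 mm.
The +f correction barely moves this — solving exactly, f² + N·c·f − N·c·H = 0 ⇒ f = (−N·c + √((N·c)² + 4·N·c·H))/2 = (−0.143 + √19620)/2 ≈ 69.964 mm, so f ≈ 70.0 mm.

70.0 mm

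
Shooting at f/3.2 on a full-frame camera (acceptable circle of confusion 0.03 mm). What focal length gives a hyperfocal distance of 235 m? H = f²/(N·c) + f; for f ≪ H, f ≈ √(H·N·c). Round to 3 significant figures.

150 mm

From H = f²/(N·c) + f, with f ≪ H: f ≈ √(H·N·c) = √(235000 × 3.2 × 0.03) = √22560 ≈ 150.2 mm.
The +f correction barely moves this — solving exactly, f² + N·c·f − N·c·H = 0 ⇒ f = (−N·c + √((N·c)² + 4·N·c·H))/2 = (−0.096 + √90240)/2 ≈ 150.15 mm, so f ≈ 150 mm.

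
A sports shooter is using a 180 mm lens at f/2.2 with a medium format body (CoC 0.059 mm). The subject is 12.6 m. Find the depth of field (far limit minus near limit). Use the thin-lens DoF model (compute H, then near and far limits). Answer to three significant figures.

1.26 m

Hyperfocal distance H = f²/(N·c) + f = 180²/(2.2 × 0.059) + 180 = 32400/0.1298 + 180 ≈ 249794.8 mm ≈ 249.8 m.
Near limit Dn = s·(H − f)/(H + s − 2f) = 12600 × (249794.8 − 180) / (249794.8 + 12600 − 2 × 180) = 12600 × 249614.8 / 262034.8 ≈ 12002.8 mm.
Far limit Df = s·(H − f)/(H − s) = 12600 × (249794.8 − 180) / (249794.8 − 12600) = 12600 × 249614.8 / 237194.8 ≈ 13259.8 mm.
Depth of field = Df − Dn = 13259.8 − 12002.8 ≈ 1257.0 mm ≈ 1.26 m.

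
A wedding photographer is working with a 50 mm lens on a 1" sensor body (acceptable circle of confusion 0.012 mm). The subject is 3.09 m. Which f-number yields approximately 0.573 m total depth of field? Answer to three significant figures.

f/6.30

Write h = H − f = f²/(N·c). The thin-lens limits are Dn = s·h/(h + (s−f)) and Df = s·h/(h − (s−f)), so DoF = Df − Dn = 2·s·(s−f)·h / (h² − (s−f)²).
That is a quadratic in h: DoF·h² − 2·s·(s−f)·h − DoF·(s−f)² = 0 ⇒ h = (s−f)·(s + √(s² + DoF²)) / DoF = 3040 × (3090 + √(3090² + 573²)) / 573 = 3040 × (3090 + 3142.68) / 573 ≈ 33067 mm.
Then N = f²/(c·h) = 50² / (0.012 × 33067) = 2500 / 396.80 ≈ 6.30.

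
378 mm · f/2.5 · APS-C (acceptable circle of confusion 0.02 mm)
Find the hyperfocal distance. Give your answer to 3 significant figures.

Hyperfocal distance H = f²/(N·c) + f = 378²/(2.5 × 0.02) + 378 = 142884/0.05 + 378 ≈ 2858058.0 mm ≈ 2860 m.

2860 m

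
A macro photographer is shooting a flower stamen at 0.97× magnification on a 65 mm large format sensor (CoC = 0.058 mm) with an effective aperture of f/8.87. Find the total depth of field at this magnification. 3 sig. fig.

1.09 mm

At magnification m, DoF ≈ 2·N_eff·c/m² = 2 × 8.87 × 0.058 / 0.97² = 1.029 / 0.9409 ≈ 1.09 mm.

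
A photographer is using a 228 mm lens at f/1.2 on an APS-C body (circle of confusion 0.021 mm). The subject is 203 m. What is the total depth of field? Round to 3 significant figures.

40.3 m

Hyperfocal distance H = f²/(N·c) + f = 228²/(1.2 × 0.021) + 228 = 51984/0.0252 + 228 ≈ 2063085.1 mm ≈ 2063 m.
Near limit Dn = s·(H − f)/(H + s − 2f) = 203000 × (2063085.1 − 228) / (2063085.1 + 203000 − 2 × 228) = 203000 × 2062857.1 / 2265629.1 ≈ 184832 mm.
Far limit Df = s·(H − f)/(H − s) = 203000 × (2063085.1 − 228) / (2063085.1 − 203000) = 203000 × 2062857.1 / 1860085.1 ≈ 225129 mm.
Depth of field = Df − Dn = 225129 − 184832 ≈ 40297 mm ≈ 40.3 m.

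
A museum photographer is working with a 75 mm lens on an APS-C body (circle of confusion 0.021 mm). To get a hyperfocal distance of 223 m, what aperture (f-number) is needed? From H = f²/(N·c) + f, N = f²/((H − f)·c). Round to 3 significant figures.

Rearrange H = f²/(N·c) + f for N: N = f² / ((H − f)·c).
N = 75² / ((223000 − 75) × 0.021) = 5625 / 4681 ≈ 1.20.

f/1.20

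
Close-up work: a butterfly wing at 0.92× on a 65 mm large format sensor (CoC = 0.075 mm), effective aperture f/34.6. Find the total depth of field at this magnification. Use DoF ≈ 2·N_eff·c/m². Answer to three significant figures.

6.13 mm

At magnification m, DoF ≈ 2·N_eff·c/m² = 2 × 34.6 × 0.075 / 0.92² = 5.19 / 0.8464 ≈ 6.13 mm.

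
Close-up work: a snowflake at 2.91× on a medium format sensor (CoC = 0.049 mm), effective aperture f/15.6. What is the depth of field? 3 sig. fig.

0.181 mm

At magnification m, DoF ≈ 2·N_eff·c/m² = 2 × 15.6 × 0.049 / 2.91² = 1.529 / 8.468 ≈ 0.181 mm.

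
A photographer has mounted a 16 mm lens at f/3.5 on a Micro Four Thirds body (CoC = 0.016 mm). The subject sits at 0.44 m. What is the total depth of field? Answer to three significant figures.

82.3 mm

Hyperfocal distance H = f²/(N·c) + f = 16²/(3.5 × 0.016) + 16 = 256/0.056 + 16 ≈ 4587.4 mm ≈ 4.587 m.
Near limit Dn = s·(H − f)/(H + s − 2f) = 440 × (4587.4 − 16) / (4587.4 + 440 − 2 × 16) = 440 × 4571.4 / 4995.4 ≈ 402.654 mm.
Far limit Df = s·(H − f)/(H − s) = 440 × (4587.4 − 16) / (4587.4 − 440) = 440 × 4571.4 / 4147.4 ≈ 484.982 mm.
Depth of field = Df − Dn = 484.982 − 402.654 ≈ 82.328 mm.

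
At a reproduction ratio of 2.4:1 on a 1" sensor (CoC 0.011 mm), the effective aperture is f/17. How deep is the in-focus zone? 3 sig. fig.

At magnification m, DoF ≈ 2·N_eff·c/m² = 2 × 17 × 0.011 / 2.4² = 0.374 / 5.76 ≈ 0.0649 mm.

0.0649 mm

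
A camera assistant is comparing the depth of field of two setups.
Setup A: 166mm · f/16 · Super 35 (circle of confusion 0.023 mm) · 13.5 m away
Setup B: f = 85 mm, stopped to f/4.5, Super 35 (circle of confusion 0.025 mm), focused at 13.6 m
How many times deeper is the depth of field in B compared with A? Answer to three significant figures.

1.21

Setup A: H = 166²/(16×0.023) + 166 ≈ 75046.4 mm; DoF = Df − Dn = 16424.8 − 11459.4 ≈ 4965.4 mm.
Setup B: H = 85²/(4.5×0.025) + 85 ≈ 64307.2 mm; DoF = Df − Dn = 17224.8 − 11235.6 ≈ 5989.2 mm.
Ratio = 5989.2 / 4965.4 ≈ 1.21.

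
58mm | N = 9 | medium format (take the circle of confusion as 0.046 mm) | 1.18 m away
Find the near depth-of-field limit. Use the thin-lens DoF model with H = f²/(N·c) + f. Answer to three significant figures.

Hyperfocal distance H = f²/(N·c) + f = 58²/(9 × 0.046) + 58 = 3364/0.414 + 58 ≈ 8183.6 mm ≈ 8.184 m.
Near limit Dn = s·(H − f)/(H + s − 2f) = 1180 × (8183.6 − 58) / (8183.6 + 1180 − 2 × 58) = 1180 × 8125.6 / 9247.6 ≈ 1036.8 mm ≈ 1.04 m.

1.04 m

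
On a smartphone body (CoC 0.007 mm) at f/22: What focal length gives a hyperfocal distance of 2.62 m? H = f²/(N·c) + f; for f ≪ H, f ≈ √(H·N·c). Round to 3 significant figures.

20.0 mm

From H = f²/(N·c) + f, with f ≪ H: f ≈ √(H·N·c) = √(2620 × 22 × 0.007) = √403.48 ≈ 20.09 mm.
Exact: f² + N·c·f − N·c·H = 0 ⇒ f = (−N·c + √((N·c)² + 4·N·c·H))/2 = (−0.154 + √1613.9)/2 ≈ 20.010 mm ≈ 20.0 mm.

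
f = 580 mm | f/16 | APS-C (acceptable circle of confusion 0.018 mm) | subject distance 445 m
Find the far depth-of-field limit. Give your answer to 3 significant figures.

718 m

Hyperfocal distance H = f²/(N·c) + f = 580²/(16 × 0.018) + 580 = 336400/0.288 + 580 ≈ 1168635.6 mm ≈ 1169 m.
Far limit Df = s·(H − f)/(H − s) = 445000 × (1168635.6 − 580) / (1168635.6 − 445000) = 445000 × 1168055.6 / 723635.6 ≈ 718296 mm ≈ 718 m.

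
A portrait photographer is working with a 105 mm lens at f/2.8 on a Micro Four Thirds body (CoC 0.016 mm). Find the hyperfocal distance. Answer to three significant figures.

Hyperfocal distance H = f²/(N·c) + f = 105²/(2.8 × 0.016) + 105 = 11025/0.0448 + 105 ≈ 246198.8 mm ≈ 246 m.

246 m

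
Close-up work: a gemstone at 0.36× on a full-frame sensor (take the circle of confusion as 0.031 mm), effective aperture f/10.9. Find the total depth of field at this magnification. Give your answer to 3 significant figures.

At magnification m, DoF ≈ 2·N_eff·c/m² = 2 × 10.9 × 0.031 / 0.36² = 0.6758 / 0.1296 ≈ 5.21 mm.

5.21 mm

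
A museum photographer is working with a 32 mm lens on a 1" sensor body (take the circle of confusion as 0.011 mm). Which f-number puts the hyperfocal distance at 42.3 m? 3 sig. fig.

Rearrange H = f²/(N·c) + f for N: N = f² / ((H − f)·c).
N = 32² / ((42300 − 32) × 0.011) = 1024 / 464.9 ≈ 2.20.

f/2.20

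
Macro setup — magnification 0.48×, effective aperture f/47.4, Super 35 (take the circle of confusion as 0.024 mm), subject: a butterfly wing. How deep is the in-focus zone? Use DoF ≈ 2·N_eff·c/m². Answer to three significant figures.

At magnification m, DoF ≈ 2·N_eff·c/m² = 2 × 47.4 × 0.024 / 0.48² = 2.275 / 0.2304 ≈ 9.88 mm.

9.88 mm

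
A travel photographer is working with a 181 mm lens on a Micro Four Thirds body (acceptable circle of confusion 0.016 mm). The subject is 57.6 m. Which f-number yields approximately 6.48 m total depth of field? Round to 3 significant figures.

f/2.00

Write h = H − f = f²/(N·c). The thin-lens limits are Dn = s·h/(h + (s−f)) and Df = s·h/(h − (s−f)), so DoF = Df − Dn = 2·s·(s−f)·h / (h² − (s−f)²).
That is a quadratic in h: DoF·h² − 2·s·(s−f)·h − DoF·(s−f)² = 0 ⇒ h = (s−f)·(s + √(s² + DoF²)) / DoF = 57419 × (57600 + √(57600² + 6480²)) / 6480 = 57419 × (57600 + 57963.4) / 6480 ≈ 1024002 mm.
Then N = f²/(c·h) = 181² / (0.016 × 1024002) = 32761 / 16384 ≈ 2.00.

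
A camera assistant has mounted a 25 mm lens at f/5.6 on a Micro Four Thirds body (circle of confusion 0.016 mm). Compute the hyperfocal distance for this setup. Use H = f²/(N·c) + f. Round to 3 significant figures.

Hyperfocal distance H = f²/(N·c) + f = 25²/(5.6 × 0.016) + 25 = 625/0.0896 + 25 ≈ 7000.4 mm ≈ 7.00 m.

7.00 m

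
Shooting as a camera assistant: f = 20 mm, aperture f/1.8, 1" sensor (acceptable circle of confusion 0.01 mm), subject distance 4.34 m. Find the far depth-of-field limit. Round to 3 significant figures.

Hyperfocal distance H = f²/(N·c) + f = 20²/(1.8 × 0.01) + 20 = 400/0.018 + 20 ≈ 22242.2 mm ≈ 22.24 m.
Far limit Df = s·(H − f)/(H − s) = 4340 × (22242.2 − 20) / (22242.2 − 4340) = 4340 × 22222.2 / 17902.2 ≈ 5387.3 mm ≈ 5.39 m.

5.39 m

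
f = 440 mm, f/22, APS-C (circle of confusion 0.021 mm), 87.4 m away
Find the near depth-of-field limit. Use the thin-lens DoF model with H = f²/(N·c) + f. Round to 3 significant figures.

72.4 m

Hyperfocal distance H = f²/(N·c) + f = 440²/(22 × 0.021) + 440 = 193600/0.462 + 440 ≈ 419487.6 mm ≈ 419.5 m.
Near limit Dn = s·(H − f)/(H + s − 2f) = 87400 × (419487.6 − 440) / (419487.6 + 87400 − 2 × 440) = 87400 × 419047.6 / 506007.6 ≈ 72380 mm ≈ 72.4 m.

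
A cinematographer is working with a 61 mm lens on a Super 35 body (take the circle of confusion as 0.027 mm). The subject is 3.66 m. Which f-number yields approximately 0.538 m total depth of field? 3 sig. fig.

Write h = H − f = f²/(N·c). The thin-lens limits are Dn = s·h/(h + (s−f)) and Df = s·h/(h − (s−f)), so DoF = Df − Dn = 2·s·(s−f)·h / (h² − (s−f)²).
That is a quadratic in h: DoF·h² − 2·s·(s−f)·h − DoF·(s−f)² = 0 ⇒ h = (s−f)·(s + √(s² + DoF²)) / DoF = 3599 × (3660 + √(3660² + 538²)) / 538 = 3599 × (3660 + 3699.33) / 538 ≈ 49231 mm.
Then N = f²/(c·h) = 61² / (0.027 × 49231) = 3721 / 1329.2 ≈ 2.80.

f/2.80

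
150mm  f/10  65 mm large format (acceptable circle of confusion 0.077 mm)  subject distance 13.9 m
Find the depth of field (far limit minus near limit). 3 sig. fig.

Hyperfocal distance H = f²/(N·c) + f = 150²/(10 × 0.077) + 150 = 22500/0.77 + 150 ≈ 29370.8 mm ≈ 29.37 m.
Near limit Dn = s·(H − f)/(H + s − 2f) = 13900 × (29370.8 − 150) / (29370.8 + 13900 − 2 × 150) = 13900 × 29220.8 / 42970.8 ≈ 9452 mm.
Far limit Df = s·(H − f)/(H − s) = 13900 × (29370.8 − 150) / (29370.8 − 13900) = 13900 × 29220.8 / 15470.8 ≈ 26254 mm.
Depth of field = Df − Dn = 26254 − 9452 ≈ 16802 mm ≈ 16.8 m.

16.8 m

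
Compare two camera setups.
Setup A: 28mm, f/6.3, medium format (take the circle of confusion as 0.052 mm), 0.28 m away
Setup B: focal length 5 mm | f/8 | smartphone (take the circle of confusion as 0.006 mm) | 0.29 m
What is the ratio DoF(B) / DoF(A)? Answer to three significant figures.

Setup A: H = 28²/(6.3×0.052) + 28 ≈ 2421.2 mm; DoF = Df − Dn = 312.954 − 253.325 ≈ 59.629 mm.
Setup B: H = 5²/(8×0.006) + 5 ≈ 525.8 mm; DoF = Df − Dn = 640.46 − 187.44 ≈ 453.02 mm.
Ratio = 453.02 / 59.629 ≈ 7.60.

7.60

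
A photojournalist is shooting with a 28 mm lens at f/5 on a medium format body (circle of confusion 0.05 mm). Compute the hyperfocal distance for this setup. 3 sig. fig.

Hyperfocal distance H = f²/(N·c) + f = 28²/(5 × 0.05) + 28 = 784/0.25 + 28 ≈ 3164.0 mm ≈ 3.16 m.

3.16 m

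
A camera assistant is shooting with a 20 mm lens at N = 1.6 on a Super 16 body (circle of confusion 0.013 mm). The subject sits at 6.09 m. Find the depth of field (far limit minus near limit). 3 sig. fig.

4.27 m

Hyperfocal distance H = f²/(N·c) + f = 20²/(1.6 × 0.013) + 20 = 400/0.0208 + 20 ≈ 19250.8 mm ≈ 19.25 m.
Near limit Dn = s·(H − f)/(H + s − 2f) = 6090 × (19250.8 − 20) / (19250.8 + 6090 − 2 × 20) = 6090 × 19230.8 / 25300.8 ≈ 4628.9 mm.
Far limit Df = s·(H − f)/(H − s) = 6090 × (19250.8 − 20) / (19250.8 − 6090) = 6090 × 19230.8 / 13160.8 ≈ 8898.8 mm.
Depth of field = Df − Dn = 8898.8 − 4628.9 ≈ 4269.9 mm ≈ 4.27 m.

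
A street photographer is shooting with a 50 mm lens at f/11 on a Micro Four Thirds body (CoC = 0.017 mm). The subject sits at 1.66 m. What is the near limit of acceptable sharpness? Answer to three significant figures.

1.48 m

Hyperfocal distance H = f²/(N·c) + f = 50²/(11 × 0.017) + 50 = 2500/0.187 + 50 ≈ 13419.0 mm ≈ 13.42 m.
Near limit Dn = s·(H − f)/(H + s − 2f) = 1660 × (13419.0 − 50) / (13419.0 + 1660 − 2 × 50) = 1660 × 13369.0 / 14979.0 ≈ 1481.6 mm ≈ 1.48 m.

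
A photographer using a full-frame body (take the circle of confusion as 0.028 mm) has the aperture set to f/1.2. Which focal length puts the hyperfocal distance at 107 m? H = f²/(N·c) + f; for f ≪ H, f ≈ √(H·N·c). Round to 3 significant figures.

From H = f²/(N·c) + f, with f ≪ H: f ≈ √(H·N·c) = √(107000 × 1.2 × 0.028) = √3595.2 ≈ 59.96 mm.
Exact: f² + N·c·f − N·c·H = 0 ⇒ f = (−N·c + √((N·c)² + 4·N·c·H))/2 = (−0.0336 + √14381)/2 ≈ 59.943 mm ≈ 59.9 mm.

59.9 mm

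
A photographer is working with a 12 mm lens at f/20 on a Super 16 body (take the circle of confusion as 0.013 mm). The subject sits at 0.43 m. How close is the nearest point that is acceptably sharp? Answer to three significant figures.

245 mm

Hyperfocal distance H = f²/(N·c) + f = 12²/(20 × 0.013) + 12 = 144/0.26 + 12 ≈ 565.8 mm ≈ 0.566 m.
Near limit Dn = s·(H − f)/(H + s − 2f) = 430 × (565.8 − 12) / (565.8 + 430 − 2 × 12) = 430 × 553.8 / 971.8 ≈ 245.05 mm.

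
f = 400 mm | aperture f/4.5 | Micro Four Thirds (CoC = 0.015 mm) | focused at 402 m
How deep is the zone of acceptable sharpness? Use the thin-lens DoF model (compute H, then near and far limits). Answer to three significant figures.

140 m

Hyperfocal distance H = f²/(N·c) + f = 400²/(4.5 × 0.015) + 400 = 160000/0.0675 + 400 ≈ 2370770.4 mm ≈ 2371 m.
Near limit Dn = s·(H − f)/(H + s − 2f) = 402000 × (2370770.4 − 400) / (2370770.4 + 402000 − 2 × 400) = 402000 × 2370370.4 / 2771970.4 ≈ 343759 mm.
Far limit Df = s·(H − f)/(H − s) = 402000 × (2370770.4 − 400) / (2370770.4 − 402000) = 402000 × 2370370.4 / 1968770.4 ≈ 484002 mm.
Depth of field = Df − Dn = 484002 − 343759 ≈ 140243 mm ≈ 140 m.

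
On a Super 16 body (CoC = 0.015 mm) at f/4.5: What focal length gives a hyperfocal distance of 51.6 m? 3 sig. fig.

59.0 mm

From H = f²/(N·c) + f, with f ≪ H: f ≈ √(H·N·c) = √(51600 × 4.5 × 0.015) = √3483.0 ≈ 59.02 mm.
The +f correction barely moves this — solving exactly, f² + N·c·f − N·c·H = 0 ⇒ f = (−N·c + √((N·c)² + 4·N·c·H))/2 = (−0.0675 + √13932)/2 ≈ 58.983 mm, so f ≈ 59.0 mm.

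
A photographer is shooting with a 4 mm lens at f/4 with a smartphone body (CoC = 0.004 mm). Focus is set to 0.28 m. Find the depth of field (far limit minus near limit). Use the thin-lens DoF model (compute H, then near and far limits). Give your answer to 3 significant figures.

Hyperfocal distance H = f²/(N·c) + f = 4²/(4 × 0.004) + 4 = 16/0.016 + 4 ≈ 1004.0 mm ≈ 1.004 m.
Near limit Dn = s·(H − f)/(H + s − 2f) = 280 × (1004.0 − 4) / (1004.0 + 280 − 2 × 4) = 280 × 1000.0 / 1276.0 ≈ 219.44 mm.
Far limit Df = s·(H − f)/(H − s) = 280 × (1004.0 − 4) / (1004.0 − 280) = 280 × 1000.0 / 724.0 ≈ 386.74 mm.
Depth of field = Df − Dn = 386.74 − 219.44 ≈ 167.30 mm.

167 mm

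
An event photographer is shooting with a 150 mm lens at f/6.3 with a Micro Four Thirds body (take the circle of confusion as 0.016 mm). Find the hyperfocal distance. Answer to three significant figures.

Hyperfocal distance H = f²/(N·c) + f = 150²/(6.3 × 0.016) + 150 = 22500/0.1008 + 150 ≈ 223364.3 mm ≈ 223 m.

223 m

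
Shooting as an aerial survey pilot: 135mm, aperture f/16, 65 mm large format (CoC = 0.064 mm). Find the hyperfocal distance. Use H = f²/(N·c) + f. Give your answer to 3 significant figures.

17.9 m

Hyperfocal distance H = f²/(N·c) + f = 135²/(16 × 0.064) + 135 = 18225/1.024 + 135 ≈ 17932.9 mm ≈ 17.9 m.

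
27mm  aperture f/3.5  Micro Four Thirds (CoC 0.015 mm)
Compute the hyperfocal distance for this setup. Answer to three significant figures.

13.9 m

Hyperfocal distance H = f²/(N·c) + f = 27²/(3.5 × 0.015) + 27 = 729/0.0525 + 27 ≈ 13912.7 mm ≈ 13.9 m.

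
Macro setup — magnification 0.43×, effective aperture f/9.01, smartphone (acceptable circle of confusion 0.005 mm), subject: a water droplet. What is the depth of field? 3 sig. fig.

0.487 mm

At magnification m, DoF ≈ 2·N_eff·c/m² = 2 × 9.01 × 0.005 / 0.43² = 0.0901 / 0.1849 ≈ 0.487 mm.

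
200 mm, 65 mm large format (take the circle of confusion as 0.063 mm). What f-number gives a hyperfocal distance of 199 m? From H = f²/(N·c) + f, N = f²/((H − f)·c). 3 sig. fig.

Rearrange H = f²/(N·c) + f for N: N = f² / ((H − f)·c).
N = 200² / ((199000 − 200) × 0.063) = 40000 / 12524 ≈ 3.19.

f/3.19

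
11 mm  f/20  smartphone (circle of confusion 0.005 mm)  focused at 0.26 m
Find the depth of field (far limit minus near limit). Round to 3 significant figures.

Hyperfocal distance H = f²/(N·c) + f = 11²/(20 × 0.005) + 11 = 121/0.1 + 11 ≈ 1221.0 mm ≈ 1.221 m.
Near limit Dn = s·(H − f)/(H + s − 2f) = 260 × (1221.0 − 11) / (1221.0 + 260 − 2 × 11) = 260 × 1210.0 / 1459.0 ≈ 215.63 mm.
Far limit Df = s·(H − f)/(H − s) = 260 × (1221.0 − 11) / (1221.0 − 260) = 260 × 1210.0 / 961.0 ≈ 327.37 mm.
Depth of field = Df − Dn = 327.37 − 215.63 ≈ 111.74 mm.

112 mm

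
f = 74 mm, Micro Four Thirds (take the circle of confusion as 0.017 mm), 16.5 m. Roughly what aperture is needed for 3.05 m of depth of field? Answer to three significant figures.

Write h = H − f = f²/(N·c). The thin-lens limits are Dn = s·h/(h + (s−f)) and Df = s·h/(h − (s−f)), so DoF = Df − Dn = 2·s·(s−f)·h / (h² − (s−f)²).
That is a quadratic in h: DoF·h² − 2·s·(s−f)·h − DoF·(s−f)² = 0 ⇒ h = (s−f)·(s + √(s² + DoF²)) / DoF = 16426 × (16500 + √(16500² + 3050²)) / 3050 = 16426 × (16500 + 16779.5) / 3050 ≈ 179229 mm.
Then N = f²/(c·h) = 74² / (0.017 × 179229) = 5476 / 3046.9 ≈ 1.80.

f/1.80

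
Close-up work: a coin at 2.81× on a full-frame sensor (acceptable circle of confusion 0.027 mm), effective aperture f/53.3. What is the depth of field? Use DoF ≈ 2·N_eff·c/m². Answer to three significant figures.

At magnification m, DoF ≈ 2·N_eff·c/m² = 2 × 53.3 × 0.027 / 2.81² = 2.878 / 7.896 ≈ 0.365 mm.

0.365 mm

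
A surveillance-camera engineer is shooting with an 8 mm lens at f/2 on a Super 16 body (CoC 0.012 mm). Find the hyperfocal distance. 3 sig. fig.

2.67 m

Hyperfocal distance H = f²/(N·c) + f = 8²/(2 × 0.012) + 8 = 64/0.024 + 8 ≈ 2674.7 mm ≈ 2.67 m.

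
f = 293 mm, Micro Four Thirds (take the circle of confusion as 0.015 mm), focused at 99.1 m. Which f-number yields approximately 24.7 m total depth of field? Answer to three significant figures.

Write h = H − f = f²/(N·c). The thin-lens limits are Dn = s·h/(h + (s−f)) and Df = s·h/(h − (s−f)), so DoF = Df − Dn = 2·s·(s−f)·h / (h² − (s−f)²).
That is a quadratic in h: DoF·h² − 2·s·(s−f)·h − DoF·(s−f)² = 0 ⇒ h = (s−f)·(s + √(s² + DoF²)) / DoF = 98807 × (99100 + √(99100² + 24700²)) / 24700 = 98807 × (99100 + 102132) / 24700 ≈ 804984 mm.
Then N = f²/(c·h) = 293² / (0.015 × 804984) = 85849 / 12075 ≈ 7.11.

f/7.11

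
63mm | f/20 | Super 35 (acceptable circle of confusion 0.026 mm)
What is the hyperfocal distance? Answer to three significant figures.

7.70 m

Hyperfocal distance H = f²/(N·c) + f = 63²/(20 × 0.026) + 63 = 3969/0.52 + 63 ≈ 7695.7 mm ≈ 7.70 m.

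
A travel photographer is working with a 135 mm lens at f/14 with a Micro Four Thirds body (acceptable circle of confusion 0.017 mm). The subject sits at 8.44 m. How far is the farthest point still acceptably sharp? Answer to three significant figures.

9.47 m

Hyperfocal distance H = f²/(N·c) + f = 135²/(14 × 0.017) + 135 = 18225/0.238 + 135 ≈ 76710.6 mm ≈ 76.71 m.
Far limit Df = s·(H − f)/(H − s) = 8440 × (76710.6 − 135) / (76710.6 − 8440) = 8440 × 76575.6 / 68270.6 ≈ 9466.7 mm ≈ 9.47 m.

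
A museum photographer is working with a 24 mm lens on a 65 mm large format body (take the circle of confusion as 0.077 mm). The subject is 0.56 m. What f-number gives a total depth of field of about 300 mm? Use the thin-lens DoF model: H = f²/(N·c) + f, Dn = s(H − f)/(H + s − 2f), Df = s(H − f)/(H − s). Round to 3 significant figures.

f/3.50

Write h = H − f = f²/(N·c). The thin-lens limits are Dn = s·h/(h + (s−f)) and Df = s·h/(h − (s−f)), so DoF = Df − Dn = 2·s·(s−f)·h / (h² − (s−f)²).
That is a quadratic in h: DoF·h² − 2·s·(s−f)·h − DoF·(s−f)² = 0 ⇒ h = (s−f)·(s + √(s² + DoF²)) / DoF = 536 × (560 + √(560² + 300²)) / 300 = 536 × (560 + 635.295) / 300 ≈ 2135.6 mm.
Then N = f²/(c·h) = 24² / (0.077 × 2135.6) = 576 / 164.44 ≈ 3.50.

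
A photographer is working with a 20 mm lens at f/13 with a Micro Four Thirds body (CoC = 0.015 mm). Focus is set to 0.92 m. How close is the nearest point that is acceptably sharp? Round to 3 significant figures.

0.639 m

Hyperfocal distance H = f²/(N·c) + f = 20²/(13 × 0.015) + 20 = 400/0.195 + 20 ≈ 2071.3 mm ≈ 2.071 m.
Near limit Dn = s·(H − f)/(H + s − 2f) = 920 × (2071.3 − 20) / (2071.3 + 920 − 2 × 20) = 920 × 2051.3 / 2951.3 ≈ 639.44 mm ≈ 0.639 m.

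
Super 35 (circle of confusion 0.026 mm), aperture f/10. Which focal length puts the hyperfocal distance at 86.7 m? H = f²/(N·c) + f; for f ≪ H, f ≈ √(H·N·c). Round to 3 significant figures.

150 mm

From H = f²/(N·c) + f, with f ≪ H: f ≈ √(H·N·c) = √(86700 × 10 × 0.026) = √22542 ≈ 150.1 mm.
The +f correction barely moves this — solving exactly, f² + N·c·f − N·c·H = 0 ⇒ f = (−N·c + √((N·c)² + 4·N·c·H))/2 = (−0.26 + √90168)/2 ≈ 150.01 mm, so f ≈ 150 mm.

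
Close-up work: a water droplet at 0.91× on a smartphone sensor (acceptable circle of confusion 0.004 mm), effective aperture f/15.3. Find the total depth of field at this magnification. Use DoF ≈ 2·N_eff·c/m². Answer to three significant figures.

At magnification m, DoF ≈ 2·N_eff·c/m² = 2 × 15.3 × 0.004 / 0.91² = 0.1224 / 0.8281 ≈ 0.148 mm.

0.148 mm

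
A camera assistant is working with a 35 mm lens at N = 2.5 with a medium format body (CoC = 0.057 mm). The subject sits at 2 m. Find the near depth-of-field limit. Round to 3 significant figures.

Hyperfocal distance H = f²/(N·c) + f = 35²/(2.5 × 0.057) + 35 = 1225/0.1425 + 35 ≈ 8631.5 mm ≈ 8.631 m.
Near limit Dn = s·(H − f)/(H + s − 2f) = 2000 × (8631.5 − 35) / (8631.5 + 2000 − 2 × 35) = 2000 × 8596.5 / 10561.5 ≈ 1627.9 mm ≈ 1.63 m.

1.63 m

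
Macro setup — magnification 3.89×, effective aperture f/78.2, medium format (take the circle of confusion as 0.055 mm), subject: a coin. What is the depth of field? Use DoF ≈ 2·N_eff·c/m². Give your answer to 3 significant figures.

At magnification m, DoF ≈ 2·N_eff·c/m² = 2 × 78.2 × 0.055 / 3.89² = 8.602 / 15.13 ≈ 0.568 mm.

0.568 mm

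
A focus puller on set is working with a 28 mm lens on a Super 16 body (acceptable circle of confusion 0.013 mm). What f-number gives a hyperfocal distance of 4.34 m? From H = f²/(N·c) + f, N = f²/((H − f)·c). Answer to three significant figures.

f/14

Rearrange H = f²/(N·c) + f for N: N = f² / ((H − f)·c).
N = 28² / ((4340 − 28) × 0.013) = 784 / 56.06 ≈ 14.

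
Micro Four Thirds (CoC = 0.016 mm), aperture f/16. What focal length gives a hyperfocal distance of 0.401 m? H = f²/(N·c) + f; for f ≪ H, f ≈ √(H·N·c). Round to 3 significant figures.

10.0 mm

From H = f²/(N·c) + f, with f ≪ H: f ≈ √(H·N·c) = √(401 × 16 × 0.016) = √102.66 ≈ 10.13 mm.
Exact: f² + N·c·f − N·c·H = 0 ⇒ f = (−N·c + √((N·c)² + 4·N·c·H))/2 = (−0.256 + √410.69)/2 ≈ 10.005 mm ≈ 10.0 mm.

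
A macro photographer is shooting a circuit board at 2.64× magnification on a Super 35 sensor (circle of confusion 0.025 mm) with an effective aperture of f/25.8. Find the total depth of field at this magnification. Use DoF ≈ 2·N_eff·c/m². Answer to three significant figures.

0.185 mm

At magnification m, DoF ≈ 2·N_eff·c/m² = 2 × 25.8 × 0.025 / 2.64² = 1.29 / 6.97 ≈ 0.185 mm.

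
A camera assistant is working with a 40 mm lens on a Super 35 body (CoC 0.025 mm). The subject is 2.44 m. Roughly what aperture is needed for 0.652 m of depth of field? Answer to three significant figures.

f/3.50

Write h = H − f = f²/(N·c). The thin-lens limits are Dn = s·h/(h + (s−f)) and Df = s·h/(h − (s−f)), so DoF = Df − Dn = 2·s·(s−f)·h / (h² − (s−f)²).
That is a quadratic in h: DoF·h² − 2·s·(s−f)·h − DoF·(s−f)² = 0 ⇒ h = (s−f)·(s + √(s² + DoF²)) / DoF = 2400 × (2440 + √(2440² + 652²)) / 652 = 2400 × (2440 + 2525.61) / 652 ≈ 18278 mm.
Then N = f²/(c·h) = 40² / (0.025 × 18278) = 1600 / 456.96 ≈ 3.50.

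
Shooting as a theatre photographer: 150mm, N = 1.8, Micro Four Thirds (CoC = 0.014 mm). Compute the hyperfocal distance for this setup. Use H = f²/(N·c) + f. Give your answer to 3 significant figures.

Hyperfocal distance H = f²/(N·c) + f = 150²/(1.8 × 0.014) + 150 = 22500/0.0252 + 150 ≈ 893007.1 mm ≈ 893 m.

893 m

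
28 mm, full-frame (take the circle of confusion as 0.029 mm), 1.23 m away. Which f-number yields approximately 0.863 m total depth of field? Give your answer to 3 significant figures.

f/7.10

Write h = H − f = f²/(N·c). The thin-lens limits are Dn = s·h/(h + (s−f)) and Df = s·h/(h − (s−f)), so DoF = Df − Dn = 2·s·(s−f)·h / (h² − (s−f)²).
That is a quadratic in h: DoF·h² − 2·s·(s−f)·h − DoF·(s−f)² = 0 ⇒ h = (s−f)·(s + √(s² + DoF²)) / DoF = 1202 × (1230 + √(1230² + 863²)) / 863 = 1202 × (1230 + 1502.55) / 863 ≈ 3805.9 mm.
Then N = f²/(c·h) = 28² / (0.029 × 3805.9) = 784 / 110.37 ≈ 7.10.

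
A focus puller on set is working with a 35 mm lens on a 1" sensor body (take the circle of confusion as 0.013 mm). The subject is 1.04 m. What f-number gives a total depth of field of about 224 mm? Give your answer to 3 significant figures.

Write h = H − f = f²/(N·c). The thin-lens limits are Dn = s·h/(h + (s−f)) and Df = s·h/(h − (s−f)), so DoF = Df − Dn = 2·s·(s−f)·h / (h² − (s−f)²).
That is a quadratic in h: DoF·h² − 2·s·(s−f)·h − DoF·(s−f)² = 0 ⇒ h = (s−f)·(s + √(s² + DoF²)) / DoF = 1005 × (1040 + √(1040² + 224²)) / 224 = 1005 × (1040 + 1063.85) / 224 ≈ 9439.1 mm.
Then N = f²/(c·h) = 35² / (0.013 × 9439.1) = 1225 / 122.71 ≈ 9.98.

f/9.98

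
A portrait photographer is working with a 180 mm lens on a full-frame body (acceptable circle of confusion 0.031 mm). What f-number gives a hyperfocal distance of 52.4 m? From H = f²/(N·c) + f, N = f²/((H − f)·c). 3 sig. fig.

Rearrange H = f²/(N·c) + f for N: N = f² / ((H − f)·c).
N = 180² / ((52400 − 180) × 0.031) = 32400 / 1619 ≈ 20.

f/20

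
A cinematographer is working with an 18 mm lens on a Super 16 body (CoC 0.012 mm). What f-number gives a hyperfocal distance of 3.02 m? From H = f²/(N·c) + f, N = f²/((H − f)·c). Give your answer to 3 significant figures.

f/8.99

Rearrange H = f²/(N·c) + f for N: N = f² / ((H − f)·c).
N = 18² / ((3020 − 18) × 0.012) = 324 / 36.02 ≈ 8.99.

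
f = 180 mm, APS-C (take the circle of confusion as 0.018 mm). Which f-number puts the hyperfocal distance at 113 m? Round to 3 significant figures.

f/16

Rearrange H = f²/(N·c) + f for N: N = f² / ((H − f)·c).
N = 180² / ((113000 − 180) × 0.018) = 32400 / 2031 ≈ 16.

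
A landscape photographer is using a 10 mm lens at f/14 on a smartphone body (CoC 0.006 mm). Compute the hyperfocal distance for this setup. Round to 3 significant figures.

1.20 m

Hyperfocal distance H = f²/(N·c) + f = 10²/(14 × 0.006) + 10 = 100/0.084 + 10 ≈ 1200.5 mm ≈ 1.20 m.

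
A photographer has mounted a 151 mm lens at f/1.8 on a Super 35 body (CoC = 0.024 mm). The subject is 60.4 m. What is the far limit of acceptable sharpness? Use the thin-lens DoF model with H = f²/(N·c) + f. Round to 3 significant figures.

Hyperfocal distance H = f²/(N·c) + f = 151²/(1.8 × 0.024) + 151 = 22801/0.0432 + 151 ≈ 527951.9 mm ≈ 528.0 m.
Far limit Df = s·(H − f)/(H − s) = 60400 × (527951.9 − 151) / (527951.9 − 60400) = 60400 × 527800.9 / 467551.9 ≈ 68183 mm ≈ 68.2 m.

68.2 m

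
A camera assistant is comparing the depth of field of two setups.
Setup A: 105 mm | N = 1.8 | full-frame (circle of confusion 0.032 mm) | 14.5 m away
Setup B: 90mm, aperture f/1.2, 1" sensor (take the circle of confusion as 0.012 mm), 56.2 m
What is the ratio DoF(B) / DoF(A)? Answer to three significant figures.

5.16

Setup A: H = 105²/(1.8×0.032) + 105 ≈ 191511.2 mm; DoF = Df − Dn = 15679.2 − 13485.8 ≈ 2193.4 mm.
Setup B: H = 90²/(1.2×0.012) + 90 ≈ 562590.0 mm; DoF = Df − Dn = 62427 − 51102 ≈ 11325 mm.
Ratio = 11325 / 2193.4 ≈ 5.16.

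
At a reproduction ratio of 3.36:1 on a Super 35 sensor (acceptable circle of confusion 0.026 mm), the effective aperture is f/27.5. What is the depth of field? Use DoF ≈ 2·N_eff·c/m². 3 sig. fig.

At magnification m, DoF ≈ 2·N_eff·c/m² = 2 × 27.5 × 0.026 / 3.36² = 1.43 / 11.29 ≈ 0.127 mm.

0.127 mm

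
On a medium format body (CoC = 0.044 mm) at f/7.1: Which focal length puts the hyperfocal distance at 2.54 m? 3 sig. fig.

From H = f²/(N·c) + f, with f ≪ H: f ≈ √(H·N·c) = √(2540 × 7.1 × 0.044) = √793.50 ≈ 28.17 mm.
Exact: f² + N·c·f − N·c·H = 0 ⇒ f = (−N·c + √((N·c)² + 4·N·c·H))/2 = (−0.3124 + √3174.1)/2 ≈ 28.013 mm ≈ 28.0 mm.

28.0 mm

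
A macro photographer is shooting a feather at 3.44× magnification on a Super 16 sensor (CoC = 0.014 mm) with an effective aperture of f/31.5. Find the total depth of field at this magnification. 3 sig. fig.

0.0745 mm

At magnification m, DoF ≈ 2·N_eff·c/m² = 2 × 31.5 × 0.014 / 3.44² = 0.882 / 11.83 ≈ 0.0745 mm.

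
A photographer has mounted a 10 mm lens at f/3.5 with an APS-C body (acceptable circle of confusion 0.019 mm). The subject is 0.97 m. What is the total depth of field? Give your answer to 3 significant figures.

Hyperfocal distance H = f²/(N·c) + f = 10²/(3.5 × 0.019) + 10 = 100/0.0665 + 10 ≈ 1513.8 mm ≈ 1.514 m.
Near limit Dn = s·(H − f)/(H + s − 2f) = 970 × (1513.8 − 10) / (1513.8 + 970 − 2 × 10) = 970 × 1503.8 / 2463.8 ≈ 592.0 mm.
Far limit Df = s·(H − f)/(H − s) = 970 × (1513.8 − 10) / (1513.8 − 970) = 970 × 1503.8 / 543.8 ≈ 2682.5 mm.
Depth of field = Df − Dn = 2682.5 − 592.0 ≈ 2090.5 mm ≈ 2.09 m.

2.09 m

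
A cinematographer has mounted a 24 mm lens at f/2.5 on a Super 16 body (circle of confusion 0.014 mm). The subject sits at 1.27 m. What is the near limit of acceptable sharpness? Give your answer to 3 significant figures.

Hyperfocal distance H = f²/(N·c) + f = 24²/(2.5 × 0.014) + 24 = 576/0.035 + 24 ≈ 16481.1 mm ≈ 16.48 m.
Near limit Dn = s·(H − f)/(H + s − 2f) = 1270 × (16481.1 − 24) / (16481.1 + 1270 − 2 × 24) = 1270 × 16457.1 / 17703.1 ≈ 1180.6 mm ≈ 1.18 m.

1.18 m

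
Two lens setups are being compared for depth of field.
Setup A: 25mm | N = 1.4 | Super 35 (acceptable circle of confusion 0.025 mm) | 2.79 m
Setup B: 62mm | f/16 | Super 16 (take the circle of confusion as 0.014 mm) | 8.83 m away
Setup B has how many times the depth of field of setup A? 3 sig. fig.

Setup A: H = 25²/(1.4×0.025) + 25 ≈ 17882.1 mm; DoF = Df − Dn = 3301.15 − 2415.92 ≈ 885.23 mm.
Setup B: H = 62²/(16×0.014) + 62 ≈ 17222.7 mm; DoF = Df − Dn = 18055 − 5844 ≈ 12211 mm.
Ratio = 12211 / 885.23 ≈ 13.8.

13.8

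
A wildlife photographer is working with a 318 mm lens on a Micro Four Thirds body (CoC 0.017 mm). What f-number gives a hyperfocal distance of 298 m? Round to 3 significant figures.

f/20

Rearrange H = f²/(N·c) + f for N: N = f² / ((H − f)·c).
N = 318² / ((298000 − 318) × 0.017) = 101124 / 5061 ≈ 20.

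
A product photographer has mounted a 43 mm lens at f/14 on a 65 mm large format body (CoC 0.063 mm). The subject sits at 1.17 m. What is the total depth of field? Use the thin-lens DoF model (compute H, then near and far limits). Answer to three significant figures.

Hyperfocal distance H = f²/(N·c) + f = 43²/(14 × 0.063) + 43 = 1849/0.882 + 43 ≈ 2139.4 mm ≈ 2.139 m.
Near limit Dn = s·(H − f)/(H + s − 2f) = 1170 × (2139.4 − 43) / (2139.4 + 1170 − 2 × 43) = 1170 × 2096.4 / 3223.4 ≈ 760.9 mm.
Far limit Df = s·(H − f)/(H − s) = 1170 × (2139.4 − 43) / (2139.4 − 1170) = 1170 × 2096.4 / 969.4 ≈ 2530.3 mm.
Depth of field = Df − Dn = 2530.3 − 760.9 ≈ 1769.4 mm ≈ 1.77 m.

1.77 m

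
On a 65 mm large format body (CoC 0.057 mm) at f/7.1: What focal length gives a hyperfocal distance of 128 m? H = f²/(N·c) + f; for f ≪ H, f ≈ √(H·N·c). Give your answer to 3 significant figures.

227 mm

From H = f²/(N·c) + f, with f ≪ H: f ≈ √(H·N·c) = √(128000 × 7.1 × 0.057) = √51802 ≈ 227.6 mm.
Exact: f² + N·c·f − N·c·H = 0 ⇒ f = (−N·c + √((N·c)² + 4·N·c·H))/2 = (−0.4047 + √207207)/2 ≈ 227.40 mm ≈ 227 mm.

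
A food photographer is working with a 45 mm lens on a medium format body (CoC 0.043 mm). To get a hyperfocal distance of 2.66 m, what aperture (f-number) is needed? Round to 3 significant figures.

f/18

Rearrange H = f²/(N·c) + f for N: N = f² / ((H − f)·c).
N = 45² / ((2660 − 45) × 0.043) = 2025 / 112.4 ≈ 18.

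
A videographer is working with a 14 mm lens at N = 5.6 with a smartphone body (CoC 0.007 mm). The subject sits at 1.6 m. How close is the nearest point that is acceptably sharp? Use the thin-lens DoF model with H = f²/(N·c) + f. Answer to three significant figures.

1.21 m

Hyperfocal distance H = f²/(N·c) + f = 14²/(5.6 × 0.007) + 14 = 196/0.0392 + 14 ≈ 5014.0 mm ≈ 5.014 m.
Near limit Dn = s·(H − f)/(H + s − 2f) = 1600 × (5014.0 − 14) / (5014.0 + 1600 − 2 × 14) = 1600 × 5000.0 / 6586.0 ≈ 1214.7 mm ≈ 1.21 m.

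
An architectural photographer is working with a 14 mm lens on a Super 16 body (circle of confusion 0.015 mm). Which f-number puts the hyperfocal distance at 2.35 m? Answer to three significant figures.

f/5.59

Rearrange H = f²/(N·c) + f for N: N = f² / ((H − f)·c).
N = 14² / ((2350 − 14) × 0.015) = 196 / 35.04 ≈ 5.59.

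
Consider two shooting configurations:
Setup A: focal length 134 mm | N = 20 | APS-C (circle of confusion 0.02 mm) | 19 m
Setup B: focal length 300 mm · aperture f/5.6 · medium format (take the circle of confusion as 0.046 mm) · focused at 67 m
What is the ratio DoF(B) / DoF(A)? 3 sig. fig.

Setup A: H = 134²/(20×0.02) + 134 ≈ 45024.0 mm; DoF = Df − Dn = 32774 − 13378 ≈ 19396 mm.
Setup B: H = 300²/(5.6×0.046) + 300 ≈ 349678.9 mm; DoF = Df − Dn = 82809 − 56259 ≈ 26550 mm.
Ratio = 26550 / 19396 ≈ 1.37.

1.37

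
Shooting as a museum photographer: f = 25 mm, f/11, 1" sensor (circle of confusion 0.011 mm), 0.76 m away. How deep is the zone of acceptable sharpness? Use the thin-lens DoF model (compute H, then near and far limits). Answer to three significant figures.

Hyperfocal distance H = f²/(N·c) + f = 25²/(11 × 0.011) + 25 = 625/0.121 + 25 ≈ 5190.3 mm ≈ 5.190 m.
Near limit Dn = s·(H − f)/(H + s − 2f) = 760 × (5190.3 − 25) / (5190.3 + 760 − 2 × 25) = 760 × 5165.3 / 5900.3 ≈ 665.33 mm.
Far limit Df = s·(H − f)/(H − s) = 760 × (5190.3 − 25) / (5190.3 − 760) = 760 × 5165.3 / 4430.3 ≈ 886.09 mm.
Depth of field = Df − Dn = 886.09 − 665.33 ≈ 220.76 mm.

221 mm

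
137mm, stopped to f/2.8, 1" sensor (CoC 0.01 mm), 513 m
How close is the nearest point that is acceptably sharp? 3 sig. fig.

Hyperfocal distance H = f²/(N·c) + f = 137²/(2.8 × 0.01) + 137 = 18769/0.028 + 137 ≈ 670458.4 mm ≈ 670.5 m.
Near limit Dn = s·(H − f)/(H + s − 2f) = 513000 × (670458.4 − 137) / (670458.4 + 513000 − 2 × 137) = 513000 × 670321.4 / 1183184.4 ≈ 290635 mm ≈ 291 m.

291 m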